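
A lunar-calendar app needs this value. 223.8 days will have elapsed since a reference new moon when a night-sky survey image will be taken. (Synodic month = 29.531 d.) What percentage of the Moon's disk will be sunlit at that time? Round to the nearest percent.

94%

223.8/29.531 = 7.578 lunations, so 7 complete cycles and 17.08 d into the next.
The Moon has covered 17.08/29.531 of its cycle, so θ ≈ 360° × 17.08/29.531 = 208.3°.
Illuminated fraction = (1 − cos 208.3°)/2 = (1 − (-0.881))/2 ≈ 0.940, so 94%.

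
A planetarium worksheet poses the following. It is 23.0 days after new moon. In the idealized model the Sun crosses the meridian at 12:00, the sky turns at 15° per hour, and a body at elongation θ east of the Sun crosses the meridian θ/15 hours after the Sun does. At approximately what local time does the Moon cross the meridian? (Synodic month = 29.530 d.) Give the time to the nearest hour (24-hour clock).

07:00

Phase angle: θ = 360°·(23.0 d)/(29.530 d) = 280.4°.
At 15° of sky rotation per hour, 280.4° corresponds to a 18.69 h lag.
12:00 + 18.69 h ≈ 06:42 → 07:00 to the nearest hour.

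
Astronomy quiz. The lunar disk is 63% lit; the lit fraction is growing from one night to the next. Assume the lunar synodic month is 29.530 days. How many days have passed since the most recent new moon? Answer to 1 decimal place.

cos θ = 1 − 2f = -0.260, giving a principal value of 105.1°.
Before full moon the principal value applies: θ = 105.1°.
At 360°/29.530 d per day, 105.1° corresponds to 8.62 days.

8.6 days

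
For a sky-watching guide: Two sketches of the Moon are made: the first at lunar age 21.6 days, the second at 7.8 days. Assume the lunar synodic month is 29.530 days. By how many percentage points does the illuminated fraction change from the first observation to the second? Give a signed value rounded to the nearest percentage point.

-1 pp

θ₁ = 360° × 21.6/29.530 = 263.3°, f₁ = (1 − cos θ₁)/2 = 0.558.
θ₂ = 360° × 7.8/29.530 = 95.1°, f₂ = (1 − cos θ₂)/2 = 0.544.
Change = f₂ − f₁ = -0.014 → -1 percentage points.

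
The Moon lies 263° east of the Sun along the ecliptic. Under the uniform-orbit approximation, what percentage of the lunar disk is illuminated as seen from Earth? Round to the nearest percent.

f = (1 − cos 263°)/2 = (1 − (-0.122))/2 ≈ 0.561, i.e. 56%.

56%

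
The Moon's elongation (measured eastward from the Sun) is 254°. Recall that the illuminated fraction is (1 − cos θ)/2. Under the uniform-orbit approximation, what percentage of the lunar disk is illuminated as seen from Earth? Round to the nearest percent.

64%

cos 254° = (-0.276), so f = (1 − (-0.276))/2 = 0.638, i.e. 64%.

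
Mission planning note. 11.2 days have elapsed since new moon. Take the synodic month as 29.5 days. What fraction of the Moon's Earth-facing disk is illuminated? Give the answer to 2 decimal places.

0.86

Elongation θ = 360° × 11.2/29.5 ≈ 136.7°.
cos 136.7° = (-0.728), so f = (1 − (-0.728))/2 = 0.864.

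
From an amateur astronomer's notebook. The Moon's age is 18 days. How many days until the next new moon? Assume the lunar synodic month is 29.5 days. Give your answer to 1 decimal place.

One full lunation from the last new moon is 29.5 d; remaining = 29.5 − 18 = 11.500 d.

11.5 days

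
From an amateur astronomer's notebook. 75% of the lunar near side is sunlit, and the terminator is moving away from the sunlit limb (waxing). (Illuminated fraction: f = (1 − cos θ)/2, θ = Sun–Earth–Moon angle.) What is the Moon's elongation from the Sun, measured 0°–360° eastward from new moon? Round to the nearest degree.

From f = (1 − cos θ)/2: cos θ = 1 − 2×0.75 = -0.500; arccos → 120.0°.
Before full moon the principal value applies: θ = 120.0°.

120°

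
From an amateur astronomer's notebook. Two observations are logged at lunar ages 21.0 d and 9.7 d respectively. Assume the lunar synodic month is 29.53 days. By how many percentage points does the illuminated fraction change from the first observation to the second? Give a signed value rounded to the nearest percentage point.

+12 pp

First observation: θ = 360°·21.0/29.53 = 256.0°, so f = 0.621.
Second observation: θ = 118.3°, f = 0.737.
Δf = 0.737 − 0.621 = +0.116, i.e. +12 pp.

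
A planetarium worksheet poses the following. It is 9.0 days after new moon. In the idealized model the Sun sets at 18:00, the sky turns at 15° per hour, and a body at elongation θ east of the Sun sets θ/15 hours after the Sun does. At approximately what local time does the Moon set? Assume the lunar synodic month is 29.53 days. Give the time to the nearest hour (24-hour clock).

01:00

Phase angle: θ = 360°·(9.0 d)/(29.53 d) = 109.7°.
Delay after the Sun = 109.7° / (15°/h) ≈ 7.31 h.
18:00 + 7.31 h ≈ 01:19 → 01:00 to the nearest hour.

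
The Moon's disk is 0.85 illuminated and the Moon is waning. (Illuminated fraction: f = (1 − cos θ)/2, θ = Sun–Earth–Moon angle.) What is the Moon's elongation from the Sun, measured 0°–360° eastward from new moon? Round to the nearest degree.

226°

cos θ = 1 − 2f = -0.700, giving a principal value of 134.4°.
Waning ⇒ past full, so θ = 360° − 134.4° = 225.6°.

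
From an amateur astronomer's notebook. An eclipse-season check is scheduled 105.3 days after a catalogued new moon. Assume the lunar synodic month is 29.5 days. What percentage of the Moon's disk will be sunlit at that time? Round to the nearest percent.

105.3 d spans 3 complete synodic months (3 × 29.5 = 88.50 d) plus 16.80 d.
Phase angle: θ = 360°·(16.80 d)/(29.5 d) = 205.0°.
With cos θ = (-0.906), the lit fraction is (1 − (-0.906))/2 ≈ 0.953, so 95%.

95%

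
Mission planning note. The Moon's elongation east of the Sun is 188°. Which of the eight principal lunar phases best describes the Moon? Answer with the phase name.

full moon

188° lies in the full moon sector of the 8-phase cycle.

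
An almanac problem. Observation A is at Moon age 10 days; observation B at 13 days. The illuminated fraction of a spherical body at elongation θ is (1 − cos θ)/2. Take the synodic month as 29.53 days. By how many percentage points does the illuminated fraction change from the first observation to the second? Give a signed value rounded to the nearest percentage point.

+20 pp

θ₁ = 360° × 10/29.53 = 121.9°, f₁ = (1 − cos θ₁)/2 = 0.764.
θ₂ = 360° × 13/29.53 = 158.5°, f₂ = (1 − cos θ₂)/2 = 0.965.
Change = f₂ − f₁ = +0.201 → +20 percentage points.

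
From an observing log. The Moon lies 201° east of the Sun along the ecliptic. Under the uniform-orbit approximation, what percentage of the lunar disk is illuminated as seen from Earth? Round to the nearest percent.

97%

Half-versine of 201°: (1 − (-0.934))/2 = 0.967, i.e. 97%.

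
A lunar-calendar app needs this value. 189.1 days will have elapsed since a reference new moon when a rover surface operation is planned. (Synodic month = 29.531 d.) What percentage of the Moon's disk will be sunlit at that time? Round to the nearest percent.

189.1 d spans 6 complete synodic months (6 × 29.531 = 177.19 d) plus 11.91 d.
The Moon has covered 11.91/29.531 of its cycle, so θ ≈ 360° × 11.91/29.531 = 145.2°.
Illuminated fraction = (1 − cos 145.2°)/2 = (1 − (-0.822))/2 ≈ 0.911, so 91%.

91%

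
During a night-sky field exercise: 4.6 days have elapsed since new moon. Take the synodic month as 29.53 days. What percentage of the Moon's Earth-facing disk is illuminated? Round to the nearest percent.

22%

The Moon has covered 4.6/29.53 of its cycle, so θ ≈ 360° × 4.6/29.53 = 56.1°.
cos 56.1° = 0.558, so f = (1 − 0.558)/2 = 0.221, so 22%.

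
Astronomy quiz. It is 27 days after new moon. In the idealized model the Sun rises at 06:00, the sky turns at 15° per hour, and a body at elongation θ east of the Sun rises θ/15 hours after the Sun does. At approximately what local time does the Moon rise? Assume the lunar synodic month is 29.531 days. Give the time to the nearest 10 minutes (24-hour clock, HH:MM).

Phase angle: θ = 360°·(27 d)/(29.531 d) = 329.1°.
The Moon trails the Sun by θ/15 = 329.1/15 ≈ 21.94 hours.
06:00 + 21.943 h ≈ 03:57 → 04:00 to the nearest ten minutes.

04:00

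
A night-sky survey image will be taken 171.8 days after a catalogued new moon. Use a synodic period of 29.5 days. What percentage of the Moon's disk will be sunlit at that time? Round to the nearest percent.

28%

171.8 d spans 5 complete synodic months (5 × 29.5 = 147.50 d) plus 24.30 d.
Elongation θ = 360° × 24.30/29.5 ≈ 296.5°.
cos 296.5° = 0.447, so f = (1 − 0.447)/2 = 0.277, so 28%.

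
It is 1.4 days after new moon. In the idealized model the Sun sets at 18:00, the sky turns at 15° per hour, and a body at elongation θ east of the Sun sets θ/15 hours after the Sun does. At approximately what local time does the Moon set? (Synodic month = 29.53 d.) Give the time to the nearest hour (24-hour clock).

19:00

Elongation θ = 360° × 1.4/29.53 ≈ 17.1°.
Delay after the Sun = 17.1° / (15°/h) ≈ 1.14 h.
18:00 + 1.14 h ≈ 19:08 → 19:00 to the nearest hour.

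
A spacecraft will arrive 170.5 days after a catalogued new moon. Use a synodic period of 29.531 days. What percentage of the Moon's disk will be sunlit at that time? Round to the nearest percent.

170.5 d spans 5 complete synodic months (5 × 29.531 = 147.66 d) plus 22.84 d.
Phase angle: θ = 360°·(22.84 d)/(29.531 d) = 278.5°.
Illuminated fraction = (1 − cos 278.5°)/2 = (1 − 0.148)/2 ≈ 0.426, so 43%.

43%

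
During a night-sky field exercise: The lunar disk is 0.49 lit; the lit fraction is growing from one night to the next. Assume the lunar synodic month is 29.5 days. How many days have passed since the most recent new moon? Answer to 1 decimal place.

7.3 days

Invert f = (1 − cos θ)/2 to get cos θ = 1 − 2(0.49) = 0.020, hence θ₀ = arccos 0.020 = 88.9°.
Waxing ⇒ before full, so θ = 88.9°.
At 360°/29.5 d per day, 88.9° corresponds to 7.28 days.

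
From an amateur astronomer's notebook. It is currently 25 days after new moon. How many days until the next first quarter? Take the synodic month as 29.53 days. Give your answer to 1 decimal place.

First quarter is 0.25 of the way through the cycle: age 0.25 × 29.53 = 7.383 d.
This lunation's first quarter (7.383 d) has passed, so add one period: 36.913 − 25 = 11.913 days.

11.9 days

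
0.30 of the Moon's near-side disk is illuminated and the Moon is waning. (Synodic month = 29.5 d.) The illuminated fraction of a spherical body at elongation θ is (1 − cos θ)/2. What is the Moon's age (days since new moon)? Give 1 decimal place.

cos θ = 1 − 2f = 0.400, giving a principal value of 66.4°.
A waning Moon lies in 180°–360°, so θ = 360° − 66.4° = 293.6°.
That fraction of the synodic month is 293.6/360 × 29.5 d ≈ 24.06 d.

24.1 days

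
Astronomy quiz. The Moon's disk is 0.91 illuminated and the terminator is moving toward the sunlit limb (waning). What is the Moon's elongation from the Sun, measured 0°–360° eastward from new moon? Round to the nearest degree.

215°

From f = (1 − cos θ)/2: cos θ = 1 − 2×0.91 = -0.820; arccos → 145.1°.
A waning Moon lies in 180°–360°, so θ = 360° − 145.1° = 214.9°.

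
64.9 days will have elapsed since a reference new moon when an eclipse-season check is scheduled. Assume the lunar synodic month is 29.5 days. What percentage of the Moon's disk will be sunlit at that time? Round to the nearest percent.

35%

Reduce mod P: 64.9 − 2×29.5 = 5.90 d into the current lunation.
Elongation θ = 360° × 5.90/29.5 ≈ 72.0°.
Illuminated fraction = (1 − cos 72.0°)/2 = (1 − 0.309)/2 ≈ 0.345, so 35%.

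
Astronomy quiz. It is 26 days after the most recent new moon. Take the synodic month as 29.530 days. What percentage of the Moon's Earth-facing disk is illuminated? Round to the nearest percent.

13%

The Moon has covered 26/29.530 of its cycle, so θ ≈ 360° × 26/29.530 = 317.0°.
With cos θ = 0.731, the lit fraction is (1 − 0.731)/2 ≈ 0.135, so 13%.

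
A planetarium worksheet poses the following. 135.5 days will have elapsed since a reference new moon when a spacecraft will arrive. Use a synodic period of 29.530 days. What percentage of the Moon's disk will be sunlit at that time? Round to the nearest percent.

92%

135.5/29.530 = 4.589 lunations, so 4 complete cycles and 17.38 d into the next.
Phase angle: θ = 360°·(17.38 d)/(29.530 d) = 211.9°.
With cos θ = (-0.849), the lit fraction is (1 − (-0.849))/2 ≈ 0.925, so 92%.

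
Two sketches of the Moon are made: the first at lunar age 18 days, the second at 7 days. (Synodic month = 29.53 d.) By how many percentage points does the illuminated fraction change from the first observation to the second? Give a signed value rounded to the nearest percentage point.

First observation: θ = 360°·18/29.53 = 219.4°, so f = 0.886.
Second observation: θ = 85.3°, f = 0.459.
Δf = 0.459 − 0.886 = -0.427, i.e. -43 pp.

-43 percentage points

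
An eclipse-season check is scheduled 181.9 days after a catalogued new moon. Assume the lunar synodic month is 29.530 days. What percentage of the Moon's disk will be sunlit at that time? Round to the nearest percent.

Reduce mod P: 181.9 − 6×29.530 = 4.72 d into the current lunation.
Elongation θ = 360° × 4.72/29.530 ≈ 57.5°.
With cos θ = 0.537, the lit fraction is (1 − 0.537)/2 ≈ 0.232, so 23%.

23%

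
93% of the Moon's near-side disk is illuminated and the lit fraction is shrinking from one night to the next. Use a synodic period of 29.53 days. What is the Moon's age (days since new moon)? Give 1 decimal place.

Invert f = (1 − cos θ)/2 to get cos θ = 1 − 2(0.93) = -0.860, hence θ₀ = arccos -0.860 = 149.3°.
A waning Moon lies in 180°–360°, so θ = 360° − 149.3° = 210.7°.
At 360°/29.53 d per day, 210.7° corresponds to 17.28 days.

17.3 days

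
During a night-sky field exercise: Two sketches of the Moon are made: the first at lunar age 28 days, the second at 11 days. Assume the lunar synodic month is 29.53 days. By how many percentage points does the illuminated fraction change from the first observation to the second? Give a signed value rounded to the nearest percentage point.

+82 percentage points

θ₁ = 360° × 28/29.53 = 341.3°, f₁ = (1 − cos θ₁)/2 = 0.026.
θ₂ = 360° × 11/29.53 = 134.1°, f₂ = (1 − cos θ₂)/2 = 0.848.
Change = f₂ − f₁ = +0.822 → +82 percentage points.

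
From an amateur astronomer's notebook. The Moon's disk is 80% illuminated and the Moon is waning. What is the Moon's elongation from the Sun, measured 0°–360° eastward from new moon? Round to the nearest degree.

From f = (1 − cos θ)/2: cos θ = 1 − 2×0.80 = -0.600; arccos → 126.9°.
A waning Moon lies in 180°–360°, so θ = 360° − 126.9° = 233.1°.

233°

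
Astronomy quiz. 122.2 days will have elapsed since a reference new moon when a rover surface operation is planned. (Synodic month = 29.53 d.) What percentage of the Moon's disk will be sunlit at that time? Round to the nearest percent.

18%

Reduce mod P: 122.2 − 4×29.53 = 4.08 d into the current lunation.
Phase angle: θ = 360°·(4.08 d)/(29.53 d) = 49.7°.
Illuminated fraction = (1 − cos 49.7°)/2 = (1 − 0.646)/2 ≈ 0.177, so 18%.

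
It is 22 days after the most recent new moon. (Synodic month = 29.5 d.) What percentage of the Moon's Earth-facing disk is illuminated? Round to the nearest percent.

51%

The Moon has covered 22/29.5 of its cycle, so θ ≈ 360° × 22/29.5 = 268.5°.
cos 268.5° = (-0.027), so f = (1 − (-0.027))/2 = 0.513, so 51%.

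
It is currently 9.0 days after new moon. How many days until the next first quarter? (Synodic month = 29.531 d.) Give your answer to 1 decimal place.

27.9 days

First quarter is 0.25 of the way through the cycle: age 0.25 × 29.531 = 7.383 d.
This lunation's first quarter (7.383 d) has passed, so add one period: 36.914 − 9.0 = 27.914 days.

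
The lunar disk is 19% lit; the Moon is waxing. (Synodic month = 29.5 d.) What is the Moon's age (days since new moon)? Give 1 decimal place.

4.2 days

Invert f = (1 − cos θ)/2 to get cos θ = 1 − 2(0.19) = 0.620, hence θ₀ = arccos 0.620 = 51.7°.
Before full moon the principal value applies: θ = 51.7°.
Age = 29.5 × 51.7°/360° ≈ 4.24 days.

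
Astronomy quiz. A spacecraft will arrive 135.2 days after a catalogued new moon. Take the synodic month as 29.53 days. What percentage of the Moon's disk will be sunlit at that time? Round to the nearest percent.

94%

135.2 d spans 4 complete synodic months (4 × 29.53 = 118.12 d) plus 17.08 d.
The Moon has covered 17.08/29.53 of its cycle, so θ ≈ 360° × 17.08/29.53 = 208.2°.
Illuminated fraction = (1 − cos 208.2°)/2 = (1 − (-0.881))/2 ≈ 0.941, so 94%.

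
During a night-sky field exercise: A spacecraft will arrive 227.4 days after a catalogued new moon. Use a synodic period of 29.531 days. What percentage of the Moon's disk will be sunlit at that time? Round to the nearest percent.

65%

Reduce mod P: 227.4 − 7×29.531 = 20.68 d into the current lunation.
Phase angle: θ = 360°·(20.68 d)/(29.531 d) = 252.1°.
Illuminated fraction = (1 − cos 252.1°)/2 = (1 − (-0.307))/2 ≈ 0.653, so 65%.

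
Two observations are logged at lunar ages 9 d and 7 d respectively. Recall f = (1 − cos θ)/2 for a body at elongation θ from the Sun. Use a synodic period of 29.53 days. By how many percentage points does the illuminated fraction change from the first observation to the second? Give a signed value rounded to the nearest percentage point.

-21 percentage points

θ₁ = 360° × 9/29.53 = 109.7°, f₁ = (1 − cos θ₁)/2 = 0.669.
θ₂ = 360° × 7/29.53 = 85.3°, f₂ = (1 − cos θ₂)/2 = 0.459.
Change = f₂ − f₁ = -0.209 → -21 percentage points.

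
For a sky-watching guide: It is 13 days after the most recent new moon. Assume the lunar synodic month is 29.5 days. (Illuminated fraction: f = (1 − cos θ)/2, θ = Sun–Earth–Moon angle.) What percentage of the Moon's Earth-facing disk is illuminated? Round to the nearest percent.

Elongation θ = 360° × 13/29.5 ≈ 158.6°.
cos 158.6° = (-0.931), so f = (1 − (-0.931))/2 = 0.966, so 97%.

97%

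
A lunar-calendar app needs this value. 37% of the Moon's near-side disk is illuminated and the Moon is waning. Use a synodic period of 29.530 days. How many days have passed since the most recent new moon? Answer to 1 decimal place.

cos θ = 1 − 2f = 0.260, giving a principal value of 74.9°.
Since the Moon is past full (waning), take the reflex angle: θ = 360° − 74.9° = 285.1°.
At 360°/29.530 d per day, 285.1° corresponds to 23.38 days.

23.4 days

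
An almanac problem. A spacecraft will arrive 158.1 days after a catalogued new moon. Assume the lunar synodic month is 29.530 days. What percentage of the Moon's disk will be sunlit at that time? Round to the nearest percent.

80%

Reduce mod P: 158.1 − 5×29.530 = 10.45 d into the current lunation.
The Moon has covered 10.45/29.530 of its cycle, so θ ≈ 360° × 10.45/29.530 = 127.4°.
With cos θ = (-0.607), the lit fraction is (1 − (-0.607))/2 ≈ 0.804, so 80%.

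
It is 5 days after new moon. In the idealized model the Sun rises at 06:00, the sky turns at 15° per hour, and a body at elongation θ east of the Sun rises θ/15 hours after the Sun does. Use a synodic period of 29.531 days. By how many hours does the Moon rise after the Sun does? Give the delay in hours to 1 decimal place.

The Moon has covered 5/29.531 of its cycle, so θ ≈ 360° × 5/29.531 = 61.0°.
At 15° of sky rotation per hour, 61.0° corresponds to a 4.06 h lag.
So the Moon rises 4.06 h after the Sun.

4.1 h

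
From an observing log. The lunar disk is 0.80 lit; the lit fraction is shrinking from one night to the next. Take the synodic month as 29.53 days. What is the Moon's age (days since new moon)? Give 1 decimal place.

From f = (1 − cos θ)/2: cos θ = 1 − 2×0.80 = -0.600; arccos → 126.9°.
Since the Moon is past full (waning), take the reflex angle: θ = 360° − 126.9° = 233.1°.
Age = 29.53 × 233.1°/360° ≈ 19.12 days.

19.1 days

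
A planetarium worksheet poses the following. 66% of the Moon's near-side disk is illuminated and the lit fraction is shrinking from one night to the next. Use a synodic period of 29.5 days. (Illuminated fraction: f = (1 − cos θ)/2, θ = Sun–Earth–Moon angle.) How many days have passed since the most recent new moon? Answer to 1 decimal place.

Invert f = (1 − cos θ)/2 to get cos θ = 1 − 2(0.66) = -0.320, hence θ₀ = arccos -0.320 = 108.7°.
Since the Moon is past full (waning), take the reflex angle: θ = 360° − 108.7° = 251.3°.
At 360°/29.5 d per day, 251.3° corresponds to 20.60 days.

20.6 days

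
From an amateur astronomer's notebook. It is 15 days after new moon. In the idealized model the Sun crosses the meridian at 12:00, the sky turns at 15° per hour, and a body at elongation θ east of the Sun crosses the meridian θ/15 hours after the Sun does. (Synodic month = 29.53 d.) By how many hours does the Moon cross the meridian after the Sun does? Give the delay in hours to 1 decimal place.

12.2 h

Elongation θ = 360° × 15/29.53 ≈ 182.9°.
The Moon trails the Sun by θ/15 = 182.9/15 ≈ 12.19 hours.
So the Moon crosses the meridian 12.19 h after the Sun.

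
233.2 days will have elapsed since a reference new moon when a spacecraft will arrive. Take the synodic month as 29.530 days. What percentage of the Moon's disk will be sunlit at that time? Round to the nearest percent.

233.2 d spans 7 complete synodic months (7 × 29.530 = 206.71 d) plus 26.49 d.
Elongation θ = 360° × 26.49/29.530 ≈ 322.9°.
Illuminated fraction = (1 − cos 322.9°)/2 = (1 − 0.798)/2 ≈ 0.101, so 10%.

10%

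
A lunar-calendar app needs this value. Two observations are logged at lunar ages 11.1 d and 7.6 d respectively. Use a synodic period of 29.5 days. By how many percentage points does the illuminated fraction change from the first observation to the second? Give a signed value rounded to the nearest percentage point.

First observation: θ = 360°·11.1/29.5 = 135.5°, so f = 0.856.
Second observation: θ = 92.7°, f = 0.524.
Δf = 0.524 − 0.856 = -0.332, i.e. -33 pp.

-33 percentage points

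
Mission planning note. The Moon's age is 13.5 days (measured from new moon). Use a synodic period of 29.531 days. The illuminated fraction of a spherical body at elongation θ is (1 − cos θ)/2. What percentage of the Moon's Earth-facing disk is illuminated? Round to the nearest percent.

Elongation θ = 360° × 13.5/29.531 ≈ 164.6°.
With cos θ = (-0.964), the lit fraction is (1 − (-0.964))/2 ≈ 0.982, so 98%.

98%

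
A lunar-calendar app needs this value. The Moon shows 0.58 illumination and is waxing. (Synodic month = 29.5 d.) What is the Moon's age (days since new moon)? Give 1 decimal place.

Invert f = (1 − cos θ)/2 to get cos θ = 1 − 2(0.58) = -0.160, hence θ₀ = arccos -0.160 = 99.2°.
The Moon is waxing (0°–180°), so θ = 99.2° directly.
At 360°/29.5 d per day, 99.2° corresponds to 8.13 days.

8.1 days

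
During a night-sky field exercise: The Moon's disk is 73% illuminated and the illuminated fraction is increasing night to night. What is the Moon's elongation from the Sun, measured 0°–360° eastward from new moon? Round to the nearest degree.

117°

cos θ = 1 − 2f = -0.460, giving a principal value of 117.4°.
The Moon is waxing (0°–180°), so θ = 117.4° directly.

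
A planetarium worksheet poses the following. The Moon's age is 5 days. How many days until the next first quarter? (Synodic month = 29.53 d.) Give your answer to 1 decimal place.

First quarter occurs at elongation 90°, i.e. at age 29.53 × 90/360 = 7.383 d.
That is 7.383 − 5 = 2.383 days ahead.

2.4 days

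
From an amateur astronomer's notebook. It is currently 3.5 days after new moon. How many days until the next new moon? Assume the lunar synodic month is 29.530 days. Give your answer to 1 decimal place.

One full lunation from the last new moon is 29.530 d; remaining = 29.530 − 3.5 = 26.030 d.

26.0 days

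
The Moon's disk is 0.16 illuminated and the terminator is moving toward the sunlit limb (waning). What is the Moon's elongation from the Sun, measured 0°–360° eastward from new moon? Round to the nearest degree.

Invert f = (1 − cos θ)/2 to get cos θ = 1 − 2(0.16) = 0.680, hence θ₀ = arccos 0.680 = 47.2°.
Waning ⇒ past full, so θ = 360° − 47.2° = 312.8°.

313°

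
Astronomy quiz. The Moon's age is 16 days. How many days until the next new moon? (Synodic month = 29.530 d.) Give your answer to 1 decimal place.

13.5 days

One full lunation from the last new moon is 29.530 d; remaining = 29.530 − 16 = 13.530 d.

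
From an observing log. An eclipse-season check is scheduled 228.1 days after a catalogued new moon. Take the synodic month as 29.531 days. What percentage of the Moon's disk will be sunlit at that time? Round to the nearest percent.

58%

228.1 d spans 7 complete synodic months (7 × 29.531 = 206.72 d) plus 21.38 d.
Elongation θ = 360° × 21.38/29.531 ≈ 260.7°.
With cos θ = (-0.162), the lit fraction is (1 − (-0.162))/2 ≈ 0.581, so 58%.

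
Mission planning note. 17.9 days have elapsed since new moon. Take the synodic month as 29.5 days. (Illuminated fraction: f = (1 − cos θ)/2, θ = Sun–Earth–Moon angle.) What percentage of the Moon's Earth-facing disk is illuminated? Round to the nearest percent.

Elongation θ = 360° × 17.9/29.5 ≈ 218.4°.
Illuminated fraction = (1 − cos 218.4°)/2 = (1 − (-0.783))/2 ≈ 0.892, so 89%.

89%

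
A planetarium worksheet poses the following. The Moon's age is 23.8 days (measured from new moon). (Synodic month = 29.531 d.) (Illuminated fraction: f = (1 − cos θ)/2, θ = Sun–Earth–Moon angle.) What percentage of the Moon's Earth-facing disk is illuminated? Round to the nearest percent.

33%

The Moon has covered 23.8/29.531 of its cycle, so θ ≈ 360° × 23.8/29.531 = 290.1°.
With cos θ = 0.344, the lit fraction is (1 − 0.344)/2 ≈ 0.328, so 33%.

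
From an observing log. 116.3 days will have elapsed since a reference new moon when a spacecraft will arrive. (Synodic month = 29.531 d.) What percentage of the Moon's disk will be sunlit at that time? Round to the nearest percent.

116.3 d spans 3 complete synodic months (3 × 29.531 = 88.59 d) plus 27.71 d.
Elongation θ = 360° × 27.71/29.531 ≈ 337.8°.
cos 337.8° = 0.926, so f = (1 − 0.926)/2 = 0.037, so 4%.

4%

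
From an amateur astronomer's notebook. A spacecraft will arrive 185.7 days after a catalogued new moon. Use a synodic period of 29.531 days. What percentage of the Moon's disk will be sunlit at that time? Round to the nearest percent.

62%

Reduce mod P: 185.7 − 6×29.531 = 8.51 d into the current lunation.
Elongation θ = 360° × 8.51/29.531 ≈ 103.8°.
cos 103.8° = (-0.238), so f = (1 − (-0.238))/2 = 0.619, so 62%.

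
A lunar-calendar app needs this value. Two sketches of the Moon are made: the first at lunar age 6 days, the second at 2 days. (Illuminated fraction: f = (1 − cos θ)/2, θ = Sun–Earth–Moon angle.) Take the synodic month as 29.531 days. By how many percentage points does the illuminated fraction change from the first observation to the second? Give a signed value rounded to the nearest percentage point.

-31 pp

θ₁ = 360° × 6/29.531 = 73.1°, f₁ = (1 − cos θ₁)/2 = 0.355.
θ₂ = 360° × 2/29.531 = 24.4°, f₂ = (1 − cos θ₂)/2 = 0.045.
Change = f₂ − f₁ = -0.310 → -31 percentage points.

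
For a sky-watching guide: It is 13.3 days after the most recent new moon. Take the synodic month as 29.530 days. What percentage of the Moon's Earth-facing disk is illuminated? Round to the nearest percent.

The Moon has covered 13.3/29.530 of its cycle, so θ ≈ 360° × 13.3/29.530 = 162.1°.
Illuminated fraction = (1 − cos 162.1°)/2 = (1 − (-0.952))/2 ≈ 0.976, so 98%.

98%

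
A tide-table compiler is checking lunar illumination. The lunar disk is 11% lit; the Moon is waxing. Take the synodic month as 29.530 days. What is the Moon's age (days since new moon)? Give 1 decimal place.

3.2 days

cos θ = 1 − 2f = 0.780, giving a principal value of 38.7°.
Before full moon the principal value applies: θ = 38.7°.
That fraction of the synodic month is 38.7/360 × 29.530 d ≈ 3.18 d.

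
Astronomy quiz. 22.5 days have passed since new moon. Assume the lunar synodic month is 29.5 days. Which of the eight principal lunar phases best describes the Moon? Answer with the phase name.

last quarter

At 22.5/29.5 of the cycle, θ ≈ 275° — the last quarter range.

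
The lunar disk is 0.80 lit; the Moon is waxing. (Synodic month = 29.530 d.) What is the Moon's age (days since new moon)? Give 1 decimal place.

10.4 days

From f = (1 − cos θ)/2: cos θ = 1 − 2×0.80 = -0.600; arccos → 126.9°.
Before full moon the principal value applies: θ = 126.9°.
Age = 29.530 × 126.9°/360° ≈ 10.41 days.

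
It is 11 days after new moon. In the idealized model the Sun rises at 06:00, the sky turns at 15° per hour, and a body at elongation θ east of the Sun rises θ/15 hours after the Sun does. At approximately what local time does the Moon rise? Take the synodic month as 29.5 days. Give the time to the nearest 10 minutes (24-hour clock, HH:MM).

15:00

Phase angle: θ = 360°·(11 d)/(29.5 d) = 134.2°.
Delay after the Sun = 134.2° / (15°/h) ≈ 8.95 h.
06:00 + 8.949 h ≈ 14:57 → 15:00 to the nearest ten minutes.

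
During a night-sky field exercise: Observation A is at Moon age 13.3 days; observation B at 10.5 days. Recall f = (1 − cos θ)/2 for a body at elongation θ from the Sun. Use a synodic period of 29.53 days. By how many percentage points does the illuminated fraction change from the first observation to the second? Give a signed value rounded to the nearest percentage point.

-17 percentage points

θ₁ = 360° × 13.3/29.53 = 162.1°, f₁ = (1 − cos θ₁)/2 = 0.976.
θ₂ = 360° × 10.5/29.53 = 128.0°, f₂ = (1 − cos θ₂)/2 = 0.808.
Change = f₂ − f₁ = -0.168 → -17 percentage points.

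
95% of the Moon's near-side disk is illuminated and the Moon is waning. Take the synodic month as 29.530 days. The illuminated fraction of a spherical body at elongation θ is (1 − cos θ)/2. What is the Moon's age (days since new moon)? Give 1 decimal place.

cos θ = 1 − 2f = -0.900, giving a principal value of 154.2°.
Since the Moon is past full (waning), take the reflex angle: θ = 360° − 154.2° = 205.8°.
At 360°/29.530 d per day, 205.8° corresponds to 16.88 days.

16.9 days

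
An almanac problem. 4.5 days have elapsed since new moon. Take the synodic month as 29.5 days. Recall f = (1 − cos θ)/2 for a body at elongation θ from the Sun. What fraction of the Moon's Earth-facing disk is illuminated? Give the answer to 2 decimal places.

0.21

The Moon has covered 4.5/29.5 of its cycle, so θ ≈ 360° × 4.5/29.5 = 54.9°.
With cos θ = 0.575, the lit fraction is (1 − 0.575)/2 ≈ 0.213.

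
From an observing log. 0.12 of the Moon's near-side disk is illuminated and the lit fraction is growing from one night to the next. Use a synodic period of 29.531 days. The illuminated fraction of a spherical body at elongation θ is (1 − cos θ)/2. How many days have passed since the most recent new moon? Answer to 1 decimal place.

3.3 days

Invert f = (1 − cos θ)/2 to get cos θ = 1 − 2(0.12) = 0.760, hence θ₀ = arccos 0.760 = 40.5°.
The Moon is waxing (0°–180°), so θ = 40.5° directly.
That fraction of the synodic month is 40.5/360 × 29.531 d ≈ 3.33 d.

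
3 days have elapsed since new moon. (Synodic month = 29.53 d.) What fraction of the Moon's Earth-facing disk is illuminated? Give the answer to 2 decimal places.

0.10

The Moon has covered 3/29.53 of its cycle, so θ ≈ 360° × 3/29.53 = 36.6°.
cos 36.6° = 0.803, so f = (1 − 0.803)/2 = 0.098.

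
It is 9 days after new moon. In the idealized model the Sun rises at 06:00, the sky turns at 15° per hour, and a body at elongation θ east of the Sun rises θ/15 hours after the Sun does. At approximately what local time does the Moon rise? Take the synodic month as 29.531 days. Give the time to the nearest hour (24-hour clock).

13:00

The Moon has covered 9/29.531 of its cycle, so θ ≈ 360° × 9/29.531 = 109.7°.
Delay after the Sun = 109.7° / (15°/h) ≈ 7.31 h.
06:00 + 7.31 h ≈ 13:19 → 13:00 to the nearest hour.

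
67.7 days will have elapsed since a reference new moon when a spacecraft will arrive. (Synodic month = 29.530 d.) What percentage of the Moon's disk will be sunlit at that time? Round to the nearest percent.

63%

67.7 d spans 2 complete synodic months (2 × 29.530 = 59.06 d) plus 8.64 d.
Elongation θ = 360° × 8.64/29.530 ≈ 105.3°.
Illuminated fraction = (1 − cos 105.3°)/2 = (1 − (-0.264))/2 ≈ 0.632, so 63%.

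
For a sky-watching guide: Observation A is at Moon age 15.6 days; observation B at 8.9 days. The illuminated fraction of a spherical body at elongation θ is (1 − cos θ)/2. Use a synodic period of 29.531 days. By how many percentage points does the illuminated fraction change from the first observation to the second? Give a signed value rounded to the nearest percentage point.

θ₁ = 360° × 15.6/29.531 = 190.2°, f₁ = (1 − cos θ₁)/2 = 0.992.
θ₂ = 360° × 8.9/29.531 = 108.5°, f₂ = (1 − cos θ₂)/2 = 0.659.
Change = f₂ − f₁ = -0.334 → -33 percentage points.

-33 percentage points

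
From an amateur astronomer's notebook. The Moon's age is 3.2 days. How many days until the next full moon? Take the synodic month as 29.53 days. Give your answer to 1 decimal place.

Full moon occurs at elongation 180°, i.e. at age 29.53 × 180/360 = 14.765 d.
That is 14.765 − 3.2 = 11.565 days ahead.

11.6 days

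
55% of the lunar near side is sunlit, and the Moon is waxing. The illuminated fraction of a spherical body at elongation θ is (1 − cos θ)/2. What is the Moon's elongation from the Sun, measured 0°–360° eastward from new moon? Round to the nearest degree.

96°

cos θ = 1 − 2f = -0.100, giving a principal value of 95.7°.
The Moon is waxing (0°–180°), so θ = 95.7° directly.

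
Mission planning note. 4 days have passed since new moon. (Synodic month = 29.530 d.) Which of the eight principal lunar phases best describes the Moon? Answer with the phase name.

waxing crescent

θ ≈ 360° × 4/29.530 = 49°, which falls in the waxing crescent sector.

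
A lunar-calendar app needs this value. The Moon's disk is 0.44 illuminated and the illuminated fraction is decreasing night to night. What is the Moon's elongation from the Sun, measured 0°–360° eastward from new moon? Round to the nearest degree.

cos θ = 1 − 2f = 0.120, giving a principal value of 83.1°.
Waning ⇒ past full, so θ = 360° − 83.1° = 276.9°.

277°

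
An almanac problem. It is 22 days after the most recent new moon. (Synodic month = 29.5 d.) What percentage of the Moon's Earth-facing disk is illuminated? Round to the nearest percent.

Phase angle: θ = 360°·(22 d)/(29.5 d) = 268.5°.
With cos θ = (-0.027), the lit fraction is (1 − (-0.027))/2 ≈ 0.513, so 51%.

51%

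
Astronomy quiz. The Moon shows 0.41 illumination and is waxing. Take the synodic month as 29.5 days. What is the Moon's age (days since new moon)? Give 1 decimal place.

6.5 days

From f = (1 − cos θ)/2: cos θ = 1 − 2×0.41 = 0.180; arccos → 79.6°.
Waxing ⇒ before full, so θ = 79.6°.
That fraction of the synodic month is 79.6/360 × 29.5 d ≈ 6.53 d.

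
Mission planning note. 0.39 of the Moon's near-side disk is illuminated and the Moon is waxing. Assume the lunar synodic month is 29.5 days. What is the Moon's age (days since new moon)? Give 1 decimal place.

From f = (1 − cos θ)/2: cos θ = 1 − 2×0.39 = 0.220; arccos → 77.3°.
Waxing ⇒ before full, so θ = 77.3°.
At 360°/29.5 d per day, 77.3° corresponds to 6.33 days.

6.3 days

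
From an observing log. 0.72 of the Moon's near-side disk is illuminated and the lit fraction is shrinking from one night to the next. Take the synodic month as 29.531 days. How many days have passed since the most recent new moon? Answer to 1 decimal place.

From f = (1 − cos θ)/2: cos θ = 1 − 2×0.72 = -0.440; arccos → 116.1°.
Waning ⇒ past full, so θ = 360° − 116.1° = 243.9°.
Age = 29.531 × 243.9°/360° ≈ 20.01 days.

20.0 days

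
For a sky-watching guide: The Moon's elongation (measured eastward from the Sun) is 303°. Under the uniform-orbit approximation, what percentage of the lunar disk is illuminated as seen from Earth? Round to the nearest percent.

23%

cos 303° = 0.545, so f = (1 − 0.545)/2 = 0.228, i.e. 23%.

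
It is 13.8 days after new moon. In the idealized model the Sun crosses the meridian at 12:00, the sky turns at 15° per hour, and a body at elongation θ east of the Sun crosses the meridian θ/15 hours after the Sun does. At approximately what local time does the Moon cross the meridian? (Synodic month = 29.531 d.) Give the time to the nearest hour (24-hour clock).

23:00

Phase angle: θ = 360°·(13.8 d)/(29.531 d) = 168.2°.
The Moon trails the Sun by θ/15 = 168.2/15 ≈ 11.22 hours.
12:00 + 11.22 h ≈ 23:13 → 23:00 to the nearest hour.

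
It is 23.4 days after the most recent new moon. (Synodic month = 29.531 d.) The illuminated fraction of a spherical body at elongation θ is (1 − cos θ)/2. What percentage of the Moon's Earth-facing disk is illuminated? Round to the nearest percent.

Elongation θ = 360° × 23.4/29.531 ≈ 285.3°.
With cos θ = 0.263, the lit fraction is (1 − 0.263)/2 ≈ 0.368, so 37%.

37%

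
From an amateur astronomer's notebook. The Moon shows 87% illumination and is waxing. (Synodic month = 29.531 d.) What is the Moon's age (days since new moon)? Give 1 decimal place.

11.3 days

cos θ = 1 − 2f = -0.740, giving a principal value of 137.7°.
The Moon is waxing (0°–180°), so θ = 137.7° directly.
At 360°/29.531 d per day, 137.7° corresponds to 11.30 days.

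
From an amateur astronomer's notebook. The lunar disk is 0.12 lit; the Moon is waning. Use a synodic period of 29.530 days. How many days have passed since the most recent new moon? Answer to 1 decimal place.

From f = (1 − cos θ)/2: cos θ = 1 − 2×0.12 = 0.760; arccos → 40.5°.
Since the Moon is past full (waning), take the reflex angle: θ = 360° − 40.5° = 319.5°.
That fraction of the synodic month is 319.5/360 × 29.530 d ≈ 26.20 d.

26.2 days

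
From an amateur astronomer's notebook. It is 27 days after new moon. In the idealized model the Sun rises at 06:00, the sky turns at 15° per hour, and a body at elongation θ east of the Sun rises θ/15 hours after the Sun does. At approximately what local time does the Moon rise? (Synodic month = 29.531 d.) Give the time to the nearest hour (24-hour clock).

04:00

Phase angle: θ = 360°·(27 d)/(29.531 d) = 329.1°.
The Moon trails the Sun by θ/15 = 329.1/15 ≈ 21.94 hours.
06:00 + 21.94 h ≈ 03:57 → 04:00 to the nearest hour.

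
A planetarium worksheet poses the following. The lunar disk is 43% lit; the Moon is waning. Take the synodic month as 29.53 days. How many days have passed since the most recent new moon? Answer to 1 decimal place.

cos θ = 1 − 2f = 0.140, giving a principal value of 82.0°.
Since the Moon is past full (waning), take the reflex angle: θ = 360° − 82.0° = 278.0°.
Age = 29.53 × 278.0°/360° ≈ 22.81 days.

22.8 days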